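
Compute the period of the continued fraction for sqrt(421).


Run the CF algorithm for sqrt(421).
a_0 = floor(sqrt(421)) = 20; set m_0=0, q_0=1.
Recurrence: m' = q*a - m,  q' = (d - m'^2)/q,  a' = floor((a_0 + m')/q').
  step 1: m=20, q=21, a=1
  step 2: m=1, q=20, a=1
  step 3: m=19, q=3, a=13
  step 4: m=20, q=7, a=5
  step 5: m=15, q=28, a=1
  step 6: m=13, q=9, a=3
  step 7: m=14, q=25, a=1
  step 8: m=11, q=12, a=2
  step 9: m=13, q=21, a=1
  step 10: m=8, q=17, a=1
  step 11: m=9, q=20, a=1
  step 12: m=11, q=15, a=2
  step 13: m=19, q=4, a=9
  step 14: m=17, q=33, a=1
  step 15: m=16, q=5, a=7
  step 16: m=19, q=12, a=3
  step 17: m=17, q=11, a=3
  step 18: m=16, q=15, a=2
  step 19: m=14, q=15, a=2
  step 20: m=16, q=11, a=3
  step 21: m=17, q=12, a=3
  step 22: m=19, q=5, a=7
  step 23: m=16, q=33, a=1
  step 24: m=17, q=4, a=9
  step 25: m=19, q=15, a=2
  step 26: m=11, q=20, a=1
  step 27: m=9, q=17, a=1
  step 28: m=8, q=21, a=1
  step 29: m=13, q=12, a=2
  step 30: m=11, q=25, a=1
  step 31: m=14, q=9, a=3
  step 32: m=13, q=28, a=1
  step 33: m=15, q=7, a=5
  step 34: m=20, q=3, a=13
  step 35: m=19, q=20, a=1
  step 36: m=1, q=21, a=1
  step 37: m=20, q=1, a=40
a_37 = 2*a_0 = 40, so the period closes here.
sqrt(421) = [20; 1, 1, 13, 5, 1, 3, 1, 2, 1, 1, 1, 2, 9, 1, 7, 3, 3, 2, 2, 3, 3, 7, 1, 9, 2, 1, 1, 1, 2, 1, 3, 1, 5, 13, 1, 1, 40]
Period length = 37

37


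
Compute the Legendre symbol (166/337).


p = 337 is prime, so compute (166/337) with the reciprocity algorithm (Jacobi-symbol steps: pull out 2s via (2/n), flip via reciprocity, reduce):
  pull out 2: (2/337) = +1  (since 337 mod 8 = 1)
  reciprocity: (83/337) -> +(337/83)
  reduce: (5/83)
  reciprocity: (5/83) -> +(83/5)
  reduce: (3/5)
  reciprocity: (3/5) -> +(5/3)
  reduce: (2/3)
  pull out 2: (2/3) = -1  (since 3 mod 8 = 3)
  (1/3) = 1
Product of signs = -1
(166/337) = -1

-1


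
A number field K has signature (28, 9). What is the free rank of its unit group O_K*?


By Dirichlet's unit theorem:
rank = r1 + r2 - 1
= 28 + 9 - 1
= 36

36


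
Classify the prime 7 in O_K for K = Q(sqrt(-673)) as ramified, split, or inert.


K = Q(sqrt(-673)). Since d mod 4 = 3, disc(K) = -2692.
Check p | disc: -2692 mod 7 = 3.
p does not divide disc. Compute Legendre symbol (d/p):
6^((7-1)/2) mod 7 = -1
(d/p) = -1, so p is inert: (p) stays prime with e=1, f=2, g=1.
Therefore p is inert.

inert


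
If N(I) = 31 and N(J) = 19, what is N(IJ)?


N(IJ) = N(I) * N(J)
= 31 * 19
= 589

589


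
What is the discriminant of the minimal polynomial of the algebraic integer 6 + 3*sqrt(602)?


The element 6 + 3*sqrt(602) has minimal polynomial:
x^2 - 12*x - 5382
Discriminant = (-12)^2 - 4*(-5382)
= 144 + 21528
= 21672

21672


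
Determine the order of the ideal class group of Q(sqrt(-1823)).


K = Q(sqrt(-1823)). d mod 4 = 1, so D = disc(K) = d = -1823
h(K) equals the number of primitive reduced positive-definite forms (a, b, c) = a*x^2 + b*x*y + c*y^2 with b^2 - 4ac = D,
where reduced means |b| <= a <= c, with b >= 0 whenever |b| = a or a = c, and primitive means gcd(a, b, c) = 1.
Reduced forces 3a^2 <= |D| = 1823, so 1 <= a <= 24; b must have the parity of D, and c = (b^2 - D)/(4a) must be an integer >= a.
Enumerate a = 1..24, b in [-a, a]:
  a=1: (1, 1, 456)  [1]
  a=2: (2, -1, 228), (2, 1, 228)  [2]
  a=3: (3, -1, 152), (3, 1, 152)  [2]
  a=4: (4, -1, 114), (4, 1, 114)  [2]
  a=5: none
  a=6: (6, -5, 77), (6, -1, 76), (6, 1, 76), (6, 5, 77)  [4]
  a=7: (7, -5, 66), (7, 5, 66)  [2]
  a=8: (8, -1, 57), (8, 1, 57)  [2]
  a=9: (9, -7, 52), (9, 7, 52)  [2]
  a=10: none
  a=11: (11, -5, 42), (11, 5, 42)  [2]
  a=12: (12, -7, 39), (12, -1, 38), (12, 1, 38), (12, 7, 39)  [4]
  a=13: (13, -7, 36), (13, 7, 36)  [2]
  a=14: (14, -9, 34), (14, -5, 33), (14, 5, 33), (14, 9, 34)  [4]
  a=15: none
  a=16: (16, -15, 32), (16, 15, 32)  [2]
  a=17: (17, -9, 28), (17, 9, 28)  [2]
  a=18: (18, -11, 27), (18, -7, 26), (18, 7, 26), (18, 11, 27)  [4]
  a=19: (19, -1, 24), (19, 1, 24)  [2]
  a=20: none
  a=21: (21, -19, 26), (21, -5, 22), (21, 5, 22), (21, 19, 26)  [4]
  a=22: (22, -17, 24), (22, 17, 24)  [2]
  a=23..24: none
Total reduced forms: 1 + 2 + 2 + 2 + 4 + 2 + 2 + 2 + 2 + 4 + 2 + 4 + 2 + 2 + 4 + 2 + 4 + 2 = 45
h = 45

45


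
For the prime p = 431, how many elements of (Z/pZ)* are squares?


For prime p, the number of non-zero quadratic residues is (p-1)/2.
= (431-1)/2
= 215

215


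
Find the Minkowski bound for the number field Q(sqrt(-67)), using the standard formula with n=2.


d = -67, d mod 4 = 1, so disc(K) = d = -67; |disc(K)| = 67
Imaginary quadratic field, so n = 2, s = r2 = 1, r1 = 0
M = (n!/n^n) * (4/pi)^s * sqrt(|disc(K)|) = (2!/2^2) * (4/pi)^1 * sqrt(67)
= 0.5 * 1.273240 * 8.185353
= 5.2110

5.2110


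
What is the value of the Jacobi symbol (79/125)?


Compute (79/125) via quadratic reciprocity:
  reciprocity: (79/125) -> +(125/79)
  reduce: (46/79)
  pull out 2: (2/79) = +1  (since 79 mod 8 = 7)
  reciprocity: (23/79) -> -(79/23)
  reduce: (10/23)
  pull out 2: (2/23) = +1  (since 23 mod 8 = 7)
  reciprocity: (5/23) -> +(23/5)
  reduce: (3/5)
  reciprocity: (3/5) -> +(5/3)
  reduce: (2/3)
  pull out 2: (2/3) = -1  (since 3 mod 8 = 3)
  (1/3) = 1
Product of signs = 1

1


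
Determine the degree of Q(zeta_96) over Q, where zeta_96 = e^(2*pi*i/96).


The degree equals Euler's totient phi(96).
96 = 2^5 * 3
phi(96) = 32

32


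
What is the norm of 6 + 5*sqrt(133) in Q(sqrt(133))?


N(a + b*sqrt(d)) = a^2 - d*b^2
= (6)^2 - (133)*(5)^2
= 36 - 3325
= -3289

-3289


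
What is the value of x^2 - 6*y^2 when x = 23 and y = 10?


x^2 - d*y^2
= 23^2 - 6*10^2
= 529 - 600
= -71

-71


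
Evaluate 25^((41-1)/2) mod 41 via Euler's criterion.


p = 41 is prime and the exponent is (p-1)/2 = 20, so by Euler's criterion 25^20 = (25/41) = +1 or -1 mod 41.
Compute by square-and-multiply:
  20 = 16 + 4 (binary 10100)
  Repeated squaring mod 41: 25^1 = 25, 25^2 = 10, 25^4 = 18, 25^8 = 37, 25^16 = 16
  25^20 = 25^16 * 25^4 = 16 * 18 mod 41
    16 * 18 = 288 = 1 mod 41
  25^20 = 1 mod 41
Result 1: 25 is a quadratic residue mod 41.
25^20 mod 41 = 1

1


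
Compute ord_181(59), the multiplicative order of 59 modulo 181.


We want ord_181(59), the smallest k >= 1 with 59^k = 1 mod 181.
n = 181 = 181, phi(181) = 180; the order divides phi(n).
Divisors of 180: 1, 2, 3, 4, 5, 6, 9, 10, 12, 15, 18, 20, 30, 36, 45, 60, 90, 180
Repeated squaring mod 181: 59^1 = 59, 59^2 = 42, 59^4 = 135, 59^8 = 125, 59^16 = 59, 59^32 = 42, 59^64 = 135, 59^128 = 125
Test divisors in increasing order:
  k=1: 59^1 = 59 mod 181
  k=2: 59^2 = 42 mod 181
  k=3: 59^3 = 42 * 59 = 125 mod 181
  k=4: 59^4 = 135 mod 181
  k=5: 59^5 = 135 * 59 = 1 mod 181  <- first divisor giving 1
Order = 5

5


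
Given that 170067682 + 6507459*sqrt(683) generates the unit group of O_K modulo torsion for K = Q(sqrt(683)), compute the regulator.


epsilon = 170067682 + 6507459*sqrt(683)
= 3.4014e+08
R = ln(3.4014e+08)
= 19.6449

19.6449


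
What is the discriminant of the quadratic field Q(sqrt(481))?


For K = Q(sqrt(d)) with d squarefree: disc(K) = d if d = 1 mod 4, and disc(K) = 4d if d = 2 or 3 mod 4.
Here d = 481, and d mod 4 = 1.
d = 1 mod 4 (O_K = Z[(1+sqrt(d))/2]), so disc(K) = d = 481

481


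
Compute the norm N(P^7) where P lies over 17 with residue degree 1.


N(P^a) = p^(a*f)
= 17^(7*1)
= 17^7
= 410338673

410338673


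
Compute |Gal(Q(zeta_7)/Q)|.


|Gal(Q(zeta_7)/Q)| = phi(7)
= 6

6


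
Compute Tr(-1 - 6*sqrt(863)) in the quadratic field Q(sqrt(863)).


Tr(a + b*sqrt(d)) = (a + b*sqrt(d)) + (a - b*sqrt(d)) = 2a
= 2 * (-1)
= -2

-2


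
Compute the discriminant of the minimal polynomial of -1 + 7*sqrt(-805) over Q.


The element -1 + 7*sqrt(-805) has minimal polynomial:
x^2 + 2*x + 39446
Discriminant = (2)^2 - 4*(39446)
= 4 - 157784
= -157780

-157780


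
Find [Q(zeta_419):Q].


The degree equals Euler's totient phi(419).
419 = 419
phi(419) = 418

418


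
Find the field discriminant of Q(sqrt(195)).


For K = Q(sqrt(d)) with d squarefree: disc(K) = d if d = 1 mod 4, and disc(K) = 4d if d = 2 or 3 mod 4.
Here d = 195, and d mod 4 = 3.
d = 3 mod 4, not 1 (O_K = Z[sqrt(d)]), so disc(K) = 4d = 4 * (195) = 780

780


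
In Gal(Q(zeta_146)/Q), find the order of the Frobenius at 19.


The Frobenius at p in Gal(Q(zeta_n)/Q) = (Z/nZ)* is the class of p, so its order is ord_146(19), the smallest k >= 1 with 19^k = 1 mod 146.
n = 146 = 2 * 73, phi(146) = 72; the order divides phi(n).
Divisors of 72: 1, 2, 3, 4, 6, 8, 9, 12, 18, 24, 36, 72
Repeated squaring mod 146: 19^1 = 19, 19^2 = 69, 19^4 = 89, 19^8 = 37, 19^16 = 55, 19^32 = 105, 19^64 = 75
Test divisors in increasing order:
  k=1: 19^1 = 19 mod 146
  k=2: 19^2 = 69 mod 146
  k=3: 19^3 = 69 * 19 = 143 mod 146
  k=4: 19^4 = 89 mod 146
  k=6: 19^6 = 89 * 69 = 9 mod 146
  k=8: 19^8 = 37 mod 146
  k=9: 19^9 = 37 * 19 = 119 mod 146
  k=12: 19^12 = 37 * 89 = 81 mod 146
  k=18: 19^18 = 55 * 69 = 145 mod 146
  k=24: 19^24 = 55 * 37 = 137 mod 146
  k=36: 19^36 = 105 * 89 = 1 mod 146  <- first divisor giving 1
Order = 36

36


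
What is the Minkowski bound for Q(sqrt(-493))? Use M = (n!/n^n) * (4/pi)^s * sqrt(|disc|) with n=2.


d = -493, d mod 4 = 3, so disc(K) = 4d = -1972; |disc(K)| = 1972
Imaginary quadratic field, so n = 2, s = r2 = 1, r1 = 0
M = (n!/n^n) * (4/pi)^s * sqrt(|disc(K)|) = (2!/2^2) * (4/pi)^1 * sqrt(1972)
= 0.5 * 1.273240 * 44.407207
= 28.2705

28.2705


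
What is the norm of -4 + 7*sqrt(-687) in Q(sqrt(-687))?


N(a + b*sqrt(d)) = a^2 - d*b^2
= (-4)^2 - (-687)*(7)^2
= 16 + 33663
= 33679

33679


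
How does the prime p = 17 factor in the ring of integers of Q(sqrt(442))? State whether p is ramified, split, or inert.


K = Q(sqrt(442)). Since d mod 4 = 2, disc(K) = 1768.
Check p | disc: 1768 mod 17 = 0.
p divides disc, so p ramifies: (p) = P^2 with e=2, f=1, g=1.
Therefore p is ramified.

ramified


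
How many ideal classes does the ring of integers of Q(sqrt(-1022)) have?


K = Q(sqrt(-1022)). d mod 4 = 2, so D = disc(K) = 4d = -4088
h(K) equals the number of primitive reduced positive-definite forms (a, b, c) = a*x^2 + b*x*y + c*y^2 with b^2 - 4ac = D,
where reduced means |b| <= a <= c, with b >= 0 whenever |b| = a or a = c, and primitive means gcd(a, b, c) = 1.
Reduced forces 3a^2 <= |D| = 4088, so 1 <= a <= 36; b must have the parity of D, and c = (b^2 - D)/(4a) must be an integer >= a.
Enumerate a = 1..36, b in [-a, a]:
  a=1: (1, 0, 1022)  [1]
  a=2: (2, 0, 511)  [1]
  a=3: (3, -2, 341), (3, 2, 341)  [2]
  a=4..5: none
  a=6: (6, -4, 171), (6, 4, 171)  [2]
  a=7: (7, 0, 146)  [1]
  a=8: none
  a=9: (9, -4, 114), (9, 4, 114)  [2]
  a=10: none
  a=11: (11, -2, 93), (11, 2, 93)  [2]
  a=12..13: none
  a=14: (14, 0, 73)  [1]
  a=15..16: none
  a=17: (17, -14, 63), (17, 14, 63)  [2]
  a=18: (18, -4, 57), (18, 4, 57)  [2]
  a=19: (19, -4, 54), (19, 4, 54)  [2]
  a=20: none
  a=21: (21, -14, 51), (21, 14, 51)  [2]
  a=22: (22, -20, 51), (22, 20, 51)  [2]
  a=23: (23, -12, 46), (23, 12, 46)  [2]
  a=24..26: none
  a=27: (27, -4, 38), (27, 4, 38)  [2]
  a=28: none
  a=29: (29, -28, 42), (29, 28, 42)  [2]
  a=30: none
  a=31: (31, -2, 33), (31, 2, 33)  [2]
  a=32: none
  a=33: (33, -20, 34), (33, 20, 34)  [2]
  a=34..36: none
Total reduced forms: 1 + 1 + 2 + 2 + 1 + 2 + 2 + 1 + 2 + 2 + 2 + 2 + 2 + 2 + 2 + 2 + 2 + 2 = 32
h = 32

32


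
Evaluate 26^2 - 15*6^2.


x^2 - d*y^2
= 26^2 - 15*6^2
= 676 - 540
= 136

136


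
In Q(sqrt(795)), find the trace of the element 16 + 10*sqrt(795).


Tr(a + b*sqrt(d)) = (a + b*sqrt(d)) + (a - b*sqrt(d)) = 2a
= 2 * (16)
= 32

32


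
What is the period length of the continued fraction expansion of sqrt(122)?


Run the CF algorithm for sqrt(122).
a_0 = floor(sqrt(122)) = 11; set m_0=0, q_0=1.
Recurrence: m' = q*a - m,  q' = (d - m'^2)/q,  a' = floor((a_0 + m')/q').
  step 1: m=11, q=1, a=22
a_1 = 2*a_0 = 22, so the period closes here.
sqrt(122) = [11; 22]
Period length = 1

1


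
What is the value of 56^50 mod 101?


p = 101 is prime and the exponent is (p-1)/2 = 50, so by Euler's criterion 56^50 = (56/101) = +1 or -1 mod 101.
Compute by square-and-multiply:
  50 = 32 + 16 + 2 (binary 110010)
  Repeated squaring mod 101: 56^1 = 56, 56^2 = 5, 56^4 = 25, 56^8 = 19, 56^16 = 58, 56^32 = 31
  56^50 = 56^32 * 56^16 * 56^2 = 31 * 58 * 5 mod 101
    31 * 58 = 1798 = 81 mod 101
    81 * 5 = 405 = 1 mod 101
  56^50 = 1 mod 101
Result 1: 56 is a quadratic residue mod 101.
56^50 mod 101 = 1

1


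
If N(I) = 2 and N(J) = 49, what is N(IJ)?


N(IJ) = N(I) * N(J)
= 2 * 49
= 98

98


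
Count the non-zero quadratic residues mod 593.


For prime p, the number of non-zero quadratic residues is (p-1)/2.
= (593-1)/2
= 296

296


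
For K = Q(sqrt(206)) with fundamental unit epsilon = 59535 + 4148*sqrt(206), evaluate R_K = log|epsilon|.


epsilon = 59535 + 4148*sqrt(206)
= 119070.0000
R = ln(119070.0000)
= 11.6875

11.6875


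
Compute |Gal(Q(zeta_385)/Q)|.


|Gal(Q(zeta_385)/Q)| = phi(385)
= 240

240


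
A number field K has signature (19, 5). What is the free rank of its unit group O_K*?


By Dirichlet's unit theorem:
rank = r1 + r2 - 1
= 19 + 5 - 1
= 23

23


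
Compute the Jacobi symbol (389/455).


Compute (389/455) via quadratic reciprocity:
  reciprocity: (389/455) -> +(455/389)
  reduce: (66/389)
  pull out 2: (2/389) = -1  (since 389 mod 8 = 5)
  reciprocity: (33/389) -> +(389/33)
  reduce: (26/33)
  pull out 2: (2/33) = +1  (since 33 mod 8 = 1)
  reciprocity: (13/33) -> +(33/13)
  reduce: (7/13)
  reciprocity: (7/13) -> +(13/7)
  reduce: (6/7)
  pull out 2: (2/7) = +1  (since 7 mod 8 = 7)
  reciprocity: (3/7) -> -(7/3)
  reduce: (1/3)
  (1/3) = 1
Product of signs = 1

1


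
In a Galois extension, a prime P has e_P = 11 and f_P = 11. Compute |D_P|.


|D_P| = e * f
= 11 * 11
= 121

121


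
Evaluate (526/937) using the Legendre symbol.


p = 937 is prime, so compute (526/937) with the reciprocity algorithm (Jacobi-symbol steps: pull out 2s via (2/n), flip via reciprocity, reduce):
  pull out 2: (2/937) = +1  (since 937 mod 8 = 1)
  reciprocity: (263/937) -> +(937/263)
  reduce: (148/263)
  pull out 2: (2/263) = +1  (since 263 mod 8 = 7)
  pull out 2: (2/263) = +1  (since 263 mod 8 = 7)
  reciprocity: (37/263) -> +(263/37)
  reduce: (4/37)
  pull out 2: (2/37) = -1  (since 37 mod 8 = 5)
  pull out 2: (2/37) = -1  (since 37 mod 8 = 5)
  (1/37) = 1
Product of signs = 1
(526/937) = 1

1


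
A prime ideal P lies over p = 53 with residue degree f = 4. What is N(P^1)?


N(P^a) = p^(a*f)
= 53^(1*4)
= 53^4
= 7890481

7890481


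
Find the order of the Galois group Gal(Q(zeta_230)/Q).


|Gal(Q(zeta_230)/Q)| = phi(230)
= 88

88


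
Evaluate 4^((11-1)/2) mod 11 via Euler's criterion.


p = 11 is prime and the exponent is (p-1)/2 = 5, so by Euler's criterion 4^5 = (4/11) = +1 or -1 mod 11.
Compute by square-and-multiply:
  5 = 4 + 1 (binary 101)
  Repeated squaring mod 11: 4^1 = 4, 4^2 = 5, 4^4 = 3
  4^5 = 4^4 * 4^1 = 3 * 4 mod 11
    3 * 4 = 12 = 1 mod 11
  4^5 = 1 mod 11
Result 1: 4 is a quadratic residue mod 11.
4^5 mod 11 = 1

1


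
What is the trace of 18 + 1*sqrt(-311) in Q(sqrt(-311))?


Tr(a + b*sqrt(d)) = (a + b*sqrt(d)) + (a - b*sqrt(d)) = 2a
= 2 * (18)
= 36

36


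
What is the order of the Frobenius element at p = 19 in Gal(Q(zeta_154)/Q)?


The Frobenius at p in Gal(Q(zeta_n)/Q) = (Z/nZ)* is the class of p, so its order is ord_154(19), the smallest k >= 1 with 19^k = 1 mod 154.
n = 154 = 2 * 7 * 11, phi(154) = 60; the order divides phi(n).
Divisors of 60: 1, 2, 3, 4, 5, 6, 10, 12, 15, 20, 30, 60
Repeated squaring mod 154: 19^1 = 19, 19^2 = 53, 19^4 = 37, 19^8 = 137, 19^16 = 135, 19^32 = 53
Test divisors in increasing order:
  k=1: 19^1 = 19 mod 154
  k=2: 19^2 = 53 mod 154
  k=3: 19^3 = 53 * 19 = 83 mod 154
  k=4: 19^4 = 37 mod 154
  k=5: 19^5 = 37 * 19 = 87 mod 154
  k=6: 19^6 = 37 * 53 = 113 mod 154
  k=10: 19^10 = 137 * 53 = 23 mod 154
  k=12: 19^12 = 137 * 37 = 141 mod 154
  k=15: 19^15 = 137 * 37 * 53 * 19 = 153 mod 154
  k=20: 19^20 = 135 * 37 = 67 mod 154
  k=30: 19^30 = 135 * 137 * 37 * 53 = 1 mod 154  <- first divisor giving 1
Order = 30

30


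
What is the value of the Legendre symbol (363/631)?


p = 631 is prime, so compute (363/631) with the reciprocity algorithm (Jacobi-symbol steps: pull out 2s via (2/n), flip via reciprocity, reduce):
  reciprocity: (363/631) -> -(631/363)
  reduce: (268/363)
  pull out 2: (2/363) = -1  (since 363 mod 8 = 3)
  pull out 2: (2/363) = -1  (since 363 mod 8 = 3)
  reciprocity: (67/363) -> -(363/67)
  reduce: (28/67)
  pull out 2: (2/67) = -1  (since 67 mod 8 = 3)
  pull out 2: (2/67) = -1  (since 67 mod 8 = 3)
  reciprocity: (7/67) -> -(67/7)
  reduce: (4/7)
  pull out 2: (2/7) = +1  (since 7 mod 8 = 7)
  pull out 2: (2/7) = +1  (since 7 mod 8 = 7)
  (1/7) = 1
Product of signs = -1
(363/631) = -1

-1


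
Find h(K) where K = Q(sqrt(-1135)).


K = Q(sqrt(-1135)). d mod 4 = 1, so D = disc(K) = d = -1135
h(K) equals the number of primitive reduced positive-definite forms (a, b, c) = a*x^2 + b*x*y + c*y^2 with b^2 - 4ac = D,
where reduced means |b| <= a <= c, with b >= 0 whenever |b| = a or a = c, and primitive means gcd(a, b, c) = 1.
Reduced forces 3a^2 <= |D| = 1135, so 1 <= a <= 19; b must have the parity of D, and c = (b^2 - D)/(4a) must be an integer >= a.
Enumerate a = 1..19, b in [-a, a]:
  a=1: (1, 1, 284)  [1]
  a=2: (2, -1, 142), (2, 1, 142)  [2]
  a=3: none
  a=4: (4, -1, 71), (4, 1, 71)  [2]
  a=5: (5, 5, 58)  [1]
  a=6..7: none
  a=8: (8, -7, 37), (8, 7, 37)  [2]
  a=9: none
  a=10: (10, -5, 29), (10, 5, 29)  [2]
  a=11: (11, -3, 26), (11, 3, 26)  [2]
  a=12: none
  a=13: (13, -3, 22), (13, 3, 22)  [2]
  a=14..15: none
  a=16: (16, -9, 19), (16, 9, 19)  [2]
  a=17: (17, -15, 20), (17, 15, 20)  [2]
  a=18..19: none
Total reduced forms: 1 + 2 + 2 + 1 + 2 + 2 + 2 + 2 + 2 + 2 = 18
h = 18

18


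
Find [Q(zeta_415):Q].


The degree equals Euler's totient phi(415).
415 = 5 * 83
phi(415) = 328

328


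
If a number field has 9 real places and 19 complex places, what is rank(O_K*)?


By Dirichlet's unit theorem:
rank = r1 + r2 - 1
= 9 + 19 - 1
= 27

27


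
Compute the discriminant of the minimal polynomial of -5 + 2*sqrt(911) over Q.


The element -5 + 2*sqrt(911) has minimal polynomial:
x^2 + 10*x - 3619
Discriminant = (10)^2 - 4*(-3619)
= 100 + 14476
= 14576

14576


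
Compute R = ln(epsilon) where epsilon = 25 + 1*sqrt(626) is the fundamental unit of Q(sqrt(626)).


epsilon = 25 + 1*sqrt(626)
= 50.0200
R = ln(50.0200)
= 3.9124

3.9124


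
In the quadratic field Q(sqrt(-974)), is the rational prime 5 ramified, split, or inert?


K = Q(sqrt(-974)). Since d mod 4 = 2, disc(K) = -3896.
Check p | disc: -3896 mod 5 = 4.
p does not divide disc. Compute Legendre symbol (d/p):
1^((5-1)/2) mod 5 = 1
(d/p) = 1, so p splits: (p) = P*P' with e=1, f=1, g=2.
Therefore p is split.

split


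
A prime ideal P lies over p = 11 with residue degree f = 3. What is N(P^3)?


N(P^a) = p^(a*f)
= 11^(3*3)
= 11^9
= 2357947691

2357947691


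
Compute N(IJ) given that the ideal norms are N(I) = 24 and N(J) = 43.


N(IJ) = N(I) * N(J)
= 24 * 43
= 1032

1032


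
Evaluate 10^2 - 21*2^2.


x^2 - d*y^2
= 10^2 - 21*2^2
= 100 - 84
= 16

16


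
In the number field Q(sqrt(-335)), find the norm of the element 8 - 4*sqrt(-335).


N(a + b*sqrt(d)) = a^2 - d*b^2
= (8)^2 - (-335)*(-4)^2
= 64 + 5360
= 5424

5424


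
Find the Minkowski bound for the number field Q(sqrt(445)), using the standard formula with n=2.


d = 445, d mod 4 = 1, so disc(K) = d = 445; |disc(K)| = 445
Real quadratic field, so n = 2, s = r2 = 0, r1 = 2
M = (n!/n^n) * (4/pi)^s * sqrt(|disc(K)|) = (2!/2^2) * (4/pi)^0 * sqrt(445)
= 0.5 * 1.000000 * 21.095023
= 10.5475

10.5475


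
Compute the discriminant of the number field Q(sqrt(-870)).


For K = Q(sqrt(d)) with d squarefree: disc(K) = d if d = 1 mod 4, and disc(K) = 4d if d = 2 or 3 mod 4.
Here d = -870, and d mod 4 = 2.
d = 2 mod 4, not 1 (O_K = Z[sqrt(d)]), so disc(K) = 4d = 4 * (-870) = -3480

-3480


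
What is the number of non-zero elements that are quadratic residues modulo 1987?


For prime p, the number of non-zero quadratic residues is (p-1)/2.
= (1987-1)/2
= 993

993


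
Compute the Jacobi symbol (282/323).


Compute (282/323) via quadratic reciprocity:
  pull out 2: (2/323) = -1  (since 323 mod 8 = 3)
  reciprocity: (141/323) -> +(323/141)
  reduce: (41/141)
  reciprocity: (41/141) -> +(141/41)
  reduce: (18/41)
  pull out 2: (2/41) = +1  (since 41 mod 8 = 1)
  reciprocity: (9/41) -> +(41/9)
  reduce: (5/9)
  reciprocity: (5/9) -> +(9/5)
  reduce: (4/5)
  pull out 2: (2/5) = -1  (since 5 mod 8 = 5)
  pull out 2: (2/5) = -1  (since 5 mod 8 = 5)
  (1/5) = 1
Product of signs = -1

-1


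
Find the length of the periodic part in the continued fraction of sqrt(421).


Run the CF algorithm for sqrt(421).
a_0 = floor(sqrt(421)) = 20; set m_0=0, q_0=1.
Recurrence: m' = q*a - m,  q' = (d - m'^2)/q,  a' = floor((a_0 + m')/q').
  step 1: m=20, q=21, a=1
  step 2: m=1, q=20, a=1
  step 3: m=19, q=3, a=13
  step 4: m=20, q=7, a=5
  step 5: m=15, q=28, a=1
  step 6: m=13, q=9, a=3
  step 7: m=14, q=25, a=1
  step 8: m=11, q=12, a=2
  step 9: m=13, q=21, a=1
  step 10: m=8, q=17, a=1
  step 11: m=9, q=20, a=1
  step 12: m=11, q=15, a=2
  step 13: m=19, q=4, a=9
  step 14: m=17, q=33, a=1
  step 15: m=16, q=5, a=7
  step 16: m=19, q=12, a=3
  step 17: m=17, q=11, a=3
  step 18: m=16, q=15, a=2
  step 19: m=14, q=15, a=2
  step 20: m=16, q=11, a=3
  step 21: m=17, q=12, a=3
  step 22: m=19, q=5, a=7
  step 23: m=16, q=33, a=1
  step 24: m=17, q=4, a=9
  step 25: m=19, q=15, a=2
  step 26: m=11, q=20, a=1
  step 27: m=9, q=17, a=1
  step 28: m=8, q=21, a=1
  step 29: m=13, q=12, a=2
  step 30: m=11, q=25, a=1
  step 31: m=14, q=9, a=3
  step 32: m=13, q=28, a=1
  step 33: m=15, q=7, a=5
  step 34: m=20, q=3, a=13
  step 35: m=19, q=20, a=1
  step 36: m=1, q=21, a=1
  step 37: m=20, q=1, a=40
a_37 = 2*a_0 = 40, so the period closes here.
sqrt(421) = [20; 1, 1, 13, 5, 1, 3, 1, 2, 1, 1, 1, 2, 9, 1, 7, 3, 3, 2, 2, 3, 3, 7, 1, 9, 2, 1, 1, 1, 2, 1, 3, 1, 5, 13, 1, 1, 40]
Period length = 37

37


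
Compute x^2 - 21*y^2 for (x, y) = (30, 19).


x^2 - d*y^2
= 30^2 - 21*19^2
= 900 - 7581
= -6681

-6681


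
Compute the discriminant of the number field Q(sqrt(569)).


For K = Q(sqrt(d)) with d squarefree: disc(K) = d if d = 1 mod 4, and disc(K) = 4d if d = 2 or 3 mod 4.
Here d = 569, and d mod 4 = 1.
d = 1 mod 4 (O_K = Z[(1+sqrt(d))/2]), so disc(K) = d = 569

569


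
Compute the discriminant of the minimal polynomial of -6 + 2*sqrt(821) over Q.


The element -6 + 2*sqrt(821) has minimal polynomial:
x^2 + 12*x - 3248
Discriminant = (12)^2 - 4*(-3248)
= 144 + 12992
= 13136

13136


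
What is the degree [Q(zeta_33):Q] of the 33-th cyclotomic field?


The degree equals Euler's totient phi(33).
33 = 3 * 11
phi(33) = 20

20


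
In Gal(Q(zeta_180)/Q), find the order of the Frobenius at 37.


The Frobenius at p in Gal(Q(zeta_n)/Q) = (Z/nZ)* is the class of p, so its order is ord_180(37), the smallest k >= 1 with 37^k = 1 mod 180.
n = 180 = 2^2 * 3^2 * 5, phi(180) = 48; the order divides phi(n).
Divisors of 48: 1, 2, 3, 4, 6, 8, 12, 16, 24, 48
Repeated squaring mod 180: 37^1 = 37, 37^2 = 109, 37^4 = 1, 37^8 = 1, 37^16 = 1, 37^32 = 1
Test divisors in increasing order:
  k=1: 37^1 = 37 mod 180
  k=2: 37^2 = 109 mod 180
  k=3: 37^3 = 109 * 37 = 73 mod 180
  k=4: 37^4 = 1 mod 180  <- first divisor giving 1
Order = 4

4


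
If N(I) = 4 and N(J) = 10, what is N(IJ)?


N(IJ) = N(I) * N(J)
= 4 * 10
= 40

40


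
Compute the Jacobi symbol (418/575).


Compute (418/575) via quadratic reciprocity:
  pull out 2: (2/575) = +1  (since 575 mod 8 = 7)
  reciprocity: (209/575) -> +(575/209)
  reduce: (157/209)
  reciprocity: (157/209) -> +(209/157)
  reduce: (52/157)
  pull out 2: (2/157) = -1  (since 157 mod 8 = 5)
  pull out 2: (2/157) = -1  (since 157 mod 8 = 5)
  reciprocity: (13/157) -> +(157/13)
  reduce: (1/13)
  (1/13) = 1
Product of signs = 1

1


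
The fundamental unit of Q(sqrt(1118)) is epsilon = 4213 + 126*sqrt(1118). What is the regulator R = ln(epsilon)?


epsilon = 4213 + 126*sqrt(1118)
= 8425.9999
R = ln(8425.9999)
= 9.0391

9.0391


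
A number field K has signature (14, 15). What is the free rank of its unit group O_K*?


By Dirichlet's unit theorem:
rank = r1 + r2 - 1
= 14 + 15 - 1
= 28

28


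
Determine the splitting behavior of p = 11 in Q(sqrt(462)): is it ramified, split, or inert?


K = Q(sqrt(462)). Since d mod 4 = 2, disc(K) = 1848.
Check p | disc: 1848 mod 11 = 0.
p divides disc, so p ramifies: (p) = P^2 with e=2, f=1, g=1.
Therefore p is ramified.

ramified


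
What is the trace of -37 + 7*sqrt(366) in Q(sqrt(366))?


Tr(a + b*sqrt(d)) = (a + b*sqrt(d)) + (a - b*sqrt(d)) = 2a
= 2 * (-37)
= -74

-74


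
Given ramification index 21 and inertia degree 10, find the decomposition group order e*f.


|D_P| = e * f
= 21 * 10
= 210

210


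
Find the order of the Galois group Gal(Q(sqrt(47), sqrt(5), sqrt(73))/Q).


The 3 square roots of distinct primes are multiplicatively independent over Q,
so [K:Q] = 2^3 and Gal(K/Q) is isomorphic to (Z/2Z)^3.
|Gal| = 2^3 = 8

8


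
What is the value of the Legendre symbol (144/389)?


p = 389 is prime, so compute (144/389) with the reciprocity algorithm (Jacobi-symbol steps: pull out 2s via (2/n), flip via reciprocity, reduce):
  pull out 2: (2/389) = -1  (since 389 mod 8 = 5)
  pull out 2: (2/389) = -1  (since 389 mod 8 = 5)
  pull out 2: (2/389) = -1  (since 389 mod 8 = 5)
  pull out 2: (2/389) = -1  (since 389 mod 8 = 5)
  reciprocity: (9/389) -> +(389/9)
  reduce: (2/9)
  pull out 2: (2/9) = +1  (since 9 mod 8 = 1)
  (1/9) = 1
Product of signs = 1
(144/389) = 1

1


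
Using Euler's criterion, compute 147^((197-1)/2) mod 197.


p = 197 is prime and the exponent is (p-1)/2 = 98, so by Euler's criterion 147^98 = (147/197) = +1 or -1 mod 197.
Compute by square-and-multiply:
  98 = 64 + 32 + 2 (binary 1100010)
  Repeated squaring mod 197: 147^1 = 147, 147^2 = 136, 147^4 = 175, 147^8 = 90, 147^16 = 23, 147^32 = 135, 147^64 = 101
  147^98 = 147^64 * 147^32 * 147^2 = 101 * 135 * 136 mod 197
    101 * 135 = 13635 = 42 mod 197
    42 * 136 = 5712 = 196 mod 197
  147^98 = 196 mod 197
Result 196 = p - 1 = -1 mod 197: 147 is a quadratic non-residue mod 197. As a residue in [0, p-1] the value is 196.
147^98 mod 197 = 196

196


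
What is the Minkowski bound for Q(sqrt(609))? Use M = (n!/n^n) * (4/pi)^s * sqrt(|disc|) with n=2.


d = 609, d mod 4 = 1, so disc(K) = d = 609; |disc(K)| = 609
Real quadratic field, so n = 2, s = r2 = 0, r1 = 2
M = (n!/n^n) * (4/pi)^s * sqrt(|disc(K)|) = (2!/2^2) * (4/pi)^0 * sqrt(609)
= 0.5 * 1.000000 * 24.677925
= 12.3390

12.3390


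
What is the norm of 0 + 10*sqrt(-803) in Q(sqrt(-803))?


N(a + b*sqrt(d)) = a^2 - d*b^2
= (0)^2 - (-803)*(10)^2
= 0 + 80300
= 80300

80300


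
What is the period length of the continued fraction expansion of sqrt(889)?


Run the CF algorithm for sqrt(889).
a_0 = floor(sqrt(889)) = 29; set m_0=0, q_0=1.
Recurrence: m' = q*a - m,  q' = (d - m'^2)/q,  a' = floor((a_0 + m')/q').
  step 1: m=29, q=48, a=1
  step 2: m=19, q=11, a=4
  step 3: m=25, q=24, a=2
  step 4: m=23, q=15, a=3
  step 5: m=22, q=27, a=1
  step 6: m=5, q=32, a=1
  step 7: m=27, q=5, a=11
  step 8: m=28, q=21, a=2
  step 9: m=14, q=33, a=1
  step 10: m=19, q=16, a=3
  step 11: m=29, q=3, a=19
  step 12: m=28, q=35, a=1
  step 13: m=7, q=24, a=1
  step 14: m=17, q=25, a=1
  step 15: m=8, q=33, a=1
  step 16: m=25, q=8, a=6
  step 17: m=23, q=45, a=1
  step 18: m=22, q=9, a=5
  step 19: m=23, q=40, a=1
  step 20: m=17, q=15, a=3
  step 21: m=28, q=7, a=8
  step 22: m=28, q=15, a=3
  step 23: m=17, q=40, a=1
  step 24: m=23, q=9, a=5
  step 25: m=22, q=45, a=1
  step 26: m=23, q=8, a=6
  step 27: m=25, q=33, a=1
  step 28: m=8, q=25, a=1
  step 29: m=17, q=24, a=1
  step 30: m=7, q=35, a=1
  step 31: m=28, q=3, a=19
  step 32: m=29, q=16, a=3
  step 33: m=19, q=33, a=1
  step 34: m=14, q=21, a=2
  step 35: m=28, q=5, a=11
  step 36: m=27, q=32, a=1
  step 37: m=5, q=27, a=1
  step 38: m=22, q=15, a=3
  step 39: m=23, q=24, a=2
  step 40: m=25, q=11, a=4
  step 41: m=19, q=48, a=1
  step 42: m=29, q=1, a=58
a_42 = 2*a_0 = 58, so the period closes here.
sqrt(889) = [29; 1, 4, 2, 3, 1, 1, 11, 2, 1, 3, 19, 1, 1, 1, 1, 6, 1, 5, 1, 3, 8, 3, 1, 5, 1, 6, 1, 1, 1, 1, 19, 3, 1, 2, 11, 1, 1, 3, 2, 4, 1, 58]
Period length = 42

42


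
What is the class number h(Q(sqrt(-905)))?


K = Q(sqrt(-905)). d mod 4 = 3, so D = disc(K) = 4d = -3620
h(K) equals the number of primitive reduced positive-definite forms (a, b, c) = a*x^2 + b*x*y + c*y^2 with b^2 - 4ac = D,
where reduced means |b| <= a <= c, with b >= 0 whenever |b| = a or a = c, and primitive means gcd(a, b, c) = 1.
Reduced forces 3a^2 <= |D| = 3620, so 1 <= a <= 34; b must have the parity of D, and c = (b^2 - D)/(4a) must be an integer >= a.
Enumerate a = 1..34, b in [-a, a]:
  a=1: (1, 0, 905)  [1]
  a=2: (2, 2, 453)  [1]
  a=3: (3, -2, 302), (3, 2, 302)  [2]
  a=4: none
  a=5: (5, 0, 181)  [1]
  a=6: (6, -2, 151), (6, 2, 151)  [2]
  a=7..8: none
  a=9: (9, -4, 101), (9, 4, 101)  [2]
  a=10: (10, 10, 93)  [1]
  a=11..14: none
  a=15: (15, -10, 62), (15, 10, 62)  [2]
  a=16: none
  a=17: (17, -16, 57), (17, 16, 57)  [2]
  a=18: (18, -14, 53), (18, 14, 53)  [2]
  a=19: (19, -16, 51), (19, 16, 51)  [2]
  a=20..26: none
  a=27: (27, -22, 38), (27, 22, 38)  [2]
  a=28: none
  a=29: (29, -18, 34), (29, 18, 34)  [2]
  a=30: (30, -10, 31), (30, 10, 31)  [2]
  a=31..34: none
Total reduced forms: 1 + 1 + 2 + 1 + 2 + 2 + 1 + 2 + 2 + 2 + 2 + 2 + 2 + 2 = 24
h = 24

24


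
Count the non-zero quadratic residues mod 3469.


For prime p, the number of non-zero quadratic residues is (p-1)/2.
= (3469-1)/2
= 1734

1734


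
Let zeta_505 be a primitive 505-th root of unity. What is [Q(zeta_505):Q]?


The degree equals Euler's totient phi(505).
505 = 5 * 101
phi(505) = 400

400


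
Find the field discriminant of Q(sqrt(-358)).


For K = Q(sqrt(d)) with d squarefree: disc(K) = d if d = 1 mod 4, and disc(K) = 4d if d = 2 or 3 mod 4.
Here d = -358, and d mod 4 = 2.
d = 2 mod 4, not 1 (O_K = Z[sqrt(d)]), so disc(K) = 4d = 4 * (-358) = -1432

-1432


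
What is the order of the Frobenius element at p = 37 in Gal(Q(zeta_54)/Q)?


The Frobenius at p in Gal(Q(zeta_n)/Q) = (Z/nZ)* is the class of p, so its order is ord_54(37), the smallest k >= 1 with 37^k = 1 mod 54.
n = 54 = 2 * 3^3, phi(54) = 18; the order divides phi(n).
Divisors of 18: 1, 2, 3, 6, 9, 18
Repeated squaring mod 54: 37^1 = 37, 37^2 = 19, 37^4 = 37, 37^8 = 19, 37^16 = 37
Test divisors in increasing order:
  k=1: 37^1 = 37 mod 54
  k=2: 37^2 = 19 mod 54
  k=3: 37^3 = 19 * 37 = 1 mod 54  <- first divisor giving 1
Order = 3

3


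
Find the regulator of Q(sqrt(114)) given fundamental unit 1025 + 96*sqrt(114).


epsilon = 1025 + 96*sqrt(114)
= 2049.9995
R = ln(2049.9995)
= 7.6256

7.6256


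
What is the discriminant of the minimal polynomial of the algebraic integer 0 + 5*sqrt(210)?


The element 0 + 5*sqrt(210) has minimal polynomial:
x^2 + 0*x - 5250
Discriminant = (0)^2 - 4*(-5250)
= 0 + 21000
= 21000

21000


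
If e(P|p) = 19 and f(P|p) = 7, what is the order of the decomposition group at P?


|D_P| = e * f
= 19 * 7
= 133

133


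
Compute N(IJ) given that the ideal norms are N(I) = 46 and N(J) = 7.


N(IJ) = N(I) * N(J)
= 46 * 7
= 322

322


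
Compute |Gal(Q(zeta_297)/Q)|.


|Gal(Q(zeta_297)/Q)| = phi(297)
= 180

180


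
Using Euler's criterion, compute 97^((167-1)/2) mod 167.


p = 167 is prime and the exponent is (p-1)/2 = 83, so by Euler's criterion 97^83 = (97/167) = +1 or -1 mod 167.
Compute by square-and-multiply:
  83 = 64 + 16 + 2 + 1 (binary 1010011)
  Repeated squaring mod 167: 97^1 = 97, 97^2 = 57, 97^4 = 76, 97^8 = 98, 97^16 = 85, 97^32 = 44, 97^64 = 99
  97^83 = 97^64 * 97^16 * 97^2 * 97^1 = 99 * 85 * 57 * 97 mod 167
    99 * 85 = 8415 = 65 mod 167
    65 * 57 = 3705 = 31 mod 167
    31 * 97 = 3007 = 1 mod 167
  97^83 = 1 mod 167
Result 1: 97 is a quadratic residue mod 167.
97^83 mod 167 = 1

1


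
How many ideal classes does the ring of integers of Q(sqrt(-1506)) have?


K = Q(sqrt(-1506)). d mod 4 = 2, so D = disc(K) = 4d = -6024
h(K) equals the number of primitive reduced positive-definite forms (a, b, c) = a*x^2 + b*x*y + c*y^2 with b^2 - 4ac = D,
where reduced means |b| <= a <= c, with b >= 0 whenever |b| = a or a = c, and primitive means gcd(a, b, c) = 1.
Reduced forces 3a^2 <= |D| = 6024, so 1 <= a <= 44; b must have the parity of D, and c = (b^2 - D)/(4a) must be an integer >= a.
Enumerate a = 1..44, b in [-a, a]:
  a=1: (1, 0, 1506)  [1]
  a=2: (2, 0, 753)  [1]
  a=3: (3, 0, 502)  [1]
  a=4: none
  a=5: (5, -4, 302), (5, 4, 302)  [2]
  a=6: (6, 0, 251)  [1]
  a=7..9: none
  a=10: (10, -4, 151), (10, 4, 151)  [2]
  a=11: (11, -2, 137), (11, 2, 137)  [2]
  a=12..14: none
  a=15: (15, -6, 101), (15, 6, 101)  [2]
  a=16..21: none
  a=22: (22, -20, 73), (22, 20, 73)  [2]
  a=23: (23, -18, 69), (23, 18, 69)  [2]
  a=24: none
  a=25: (25, -24, 66), (25, 24, 66)  [2]
  a=26..29: none
  a=30: (30, -24, 55), (30, 24, 55)  [2]
  a=31..32: none
  a=33: (33, -24, 50), (33, 24, 50)  [2]
  a=34..36: none
  a=37: (37, -28, 46), (37, 28, 46)  [2]
  a=38..44: none
Total reduced forms: 1 + 1 + 1 + 2 + 1 + 2 + 2 + 2 + 2 + 2 + 2 + 2 + 2 + 2 = 24
h = 24

24


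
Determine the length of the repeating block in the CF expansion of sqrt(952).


Run the CF algorithm for sqrt(952).
a_0 = floor(sqrt(952)) = 30; set m_0=0, q_0=1.
Recurrence: m' = q*a - m,  q' = (d - m'^2)/q,  a' = floor((a_0 + m')/q').
  step 1: m=30, q=52, a=1
  step 2: m=22, q=9, a=5
  step 3: m=23, q=47, a=1
  step 4: m=24, q=8, a=6
  step 5: m=24, q=47, a=1
  step 6: m=23, q=9, a=5
  step 7: m=22, q=52, a=1
  step 8: m=30, q=1, a=60
a_8 = 2*a_0 = 60, so the period closes here.
sqrt(952) = [30; 1, 5, 1, 6, 1, 5, 1, 60]
Period length = 8

8


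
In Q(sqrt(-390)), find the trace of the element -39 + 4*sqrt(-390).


Tr(a + b*sqrt(d)) = (a + b*sqrt(d)) + (a - b*sqrt(d)) = 2a
= 2 * (-39)
= -78

-78


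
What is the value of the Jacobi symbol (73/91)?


Compute (73/91) via quadratic reciprocity:
  reciprocity: (73/91) -> +(91/73)
  reduce: (18/73)
  pull out 2: (2/73) = +1  (since 73 mod 8 = 1)
  reciprocity: (9/73) -> +(73/9)
  reduce: (1/9)
  (1/9) = 1
Product of signs = 1

1


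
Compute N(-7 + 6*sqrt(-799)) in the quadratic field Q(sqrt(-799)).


N(a + b*sqrt(d)) = a^2 - d*b^2
= (-7)^2 - (-799)*(6)^2
= 49 + 28764
= 28813

28813


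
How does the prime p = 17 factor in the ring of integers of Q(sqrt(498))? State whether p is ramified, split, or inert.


K = Q(sqrt(498)). Since d mod 4 = 2, disc(K) = 1992.
Check p | disc: 1992 mod 17 = 3.
p does not divide disc. Compute Legendre symbol (d/p):
5^((17-1)/2) mod 17 = -1
(d/p) = -1, so p is inert: (p) stays prime with e=1, f=2, g=1.
Therefore p is inert.

inert


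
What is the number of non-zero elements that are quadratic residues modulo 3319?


For prime p, the number of non-zero quadratic residues is (p-1)/2.
= (3319-1)/2
= 1659

1659


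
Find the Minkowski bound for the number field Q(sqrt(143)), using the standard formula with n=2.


d = 143, d mod 4 = 3, so disc(K) = 4d = 572; |disc(K)| = 572
Real quadratic field, so n = 2, s = r2 = 0, r1 = 2
M = (n!/n^n) * (4/pi)^s * sqrt(|disc(K)|) = (2!/2^2) * (4/pi)^0 * sqrt(572)
= 0.5 * 1.000000 * 23.916521
= 11.9583

11.9583


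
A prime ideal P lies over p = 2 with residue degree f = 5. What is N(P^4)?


N(P^a) = p^(a*f)
= 2^(4*5)
= 2^20
= 1048576

1048576


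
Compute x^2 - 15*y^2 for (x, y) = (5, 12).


x^2 - d*y^2
= 5^2 - 15*12^2
= 25 - 2160
= -2135

-2135


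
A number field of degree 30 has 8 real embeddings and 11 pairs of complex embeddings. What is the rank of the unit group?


By Dirichlet's unit theorem:
rank = r1 + r2 - 1
= 8 + 11 - 1
= 18

18


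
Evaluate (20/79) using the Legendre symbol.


p = 79 is prime, so compute (20/79) with the reciprocity algorithm (Jacobi-symbol steps: pull out 2s via (2/n), flip via reciprocity, reduce):
  pull out 2: (2/79) = +1  (since 79 mod 8 = 7)
  pull out 2: (2/79) = +1  (since 79 mod 8 = 7)
  reciprocity: (5/79) -> +(79/5)
  reduce: (4/5)
  pull out 2: (2/5) = -1  (since 5 mod 8 = 5)
  pull out 2: (2/5) = -1  (since 5 mod 8 = 5)
  (1/5) = 1
Product of signs = 1
(20/79) = 1

1


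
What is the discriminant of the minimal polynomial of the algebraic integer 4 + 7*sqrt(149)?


The element 4 + 7*sqrt(149) has minimal polynomial:
x^2 - 8*x - 7285
Discriminant = (-8)^2 - 4*(-7285)
= 64 + 29140
= 29204

29204


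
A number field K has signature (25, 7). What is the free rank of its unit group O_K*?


By Dirichlet's unit theorem:
rank = r1 + r2 - 1
= 25 + 7 - 1
= 31

31


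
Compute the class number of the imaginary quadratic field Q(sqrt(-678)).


K = Q(sqrt(-678)). d mod 4 = 2, so D = disc(K) = 4d = -2712
h(K) equals the number of primitive reduced positive-definite forms (a, b, c) = a*x^2 + b*x*y + c*y^2 with b^2 - 4ac = D,
where reduced means |b| <= a <= c, with b >= 0 whenever |b| = a or a = c, and primitive means gcd(a, b, c) = 1.
Reduced forces 3a^2 <= |D| = 2712, so 1 <= a <= 30; b must have the parity of D, and c = (b^2 - D)/(4a) must be an integer >= a.
Enumerate a = 1..30, b in [-a, a]:
  a=1: (1, 0, 678)  [1]
  a=2: (2, 0, 339)  [1]
  a=3: (3, 0, 226)  [1]
  a=4..5: none
  a=6: (6, 0, 113)  [1]
  a=7: (7, -2, 97), (7, 2, 97)  [2]
  a=8..10: none
  a=11: (11, -4, 62), (11, 4, 62)  [2]
  a=12..13: none
  a=14: (14, -12, 51), (14, 12, 51)  [2]
  a=15..16: none
  a=17: (17, -12, 42), (17, 12, 42)  [2]
  a=18: none
  a=19: (19, -10, 37), (19, 10, 37)  [2]
  a=20: none
  a=21: (21, -12, 34), (21, 12, 34)  [2]
  a=22: (22, -4, 31), (22, 4, 31)  [2]
  a=23: (23, -18, 33), (23, 18, 33)  [2]
  a=24..30: none
Total reduced forms: 1 + 1 + 1 + 1 + 2 + 2 + 2 + 2 + 2 + 2 + 2 + 2 = 20
h = 20

20


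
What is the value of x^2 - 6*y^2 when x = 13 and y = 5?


x^2 - d*y^2
= 13^2 - 6*5^2
= 169 - 150
= 19

19


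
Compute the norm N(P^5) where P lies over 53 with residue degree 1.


N(P^a) = p^(a*f)
= 53^(5*1)
= 53^5
= 418195493

418195493


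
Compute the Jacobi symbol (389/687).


Compute (389/687) via quadratic reciprocity:
  reciprocity: (389/687) -> +(687/389)
  reduce: (298/389)
  pull out 2: (2/389) = -1  (since 389 mod 8 = 5)
  reciprocity: (149/389) -> +(389/149)
  reduce: (91/149)
  reciprocity: (91/149) -> +(149/91)
  reduce: (58/91)
  pull out 2: (2/91) = -1  (since 91 mod 8 = 3)
  reciprocity: (29/91) -> +(91/29)
  reduce: (4/29)
  pull out 2: (2/29) = -1  (since 29 mod 8 = 5)
  pull out 2: (2/29) = -1  (since 29 mod 8 = 5)
  (1/29) = 1
Product of signs = 1

1


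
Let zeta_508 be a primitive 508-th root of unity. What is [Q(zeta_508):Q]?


The degree equals Euler's totient phi(508).
508 = 2^2 * 127
phi(508) = 252

252


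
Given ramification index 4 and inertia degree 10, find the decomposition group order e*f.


|D_P| = e * f
= 4 * 10
= 40

40


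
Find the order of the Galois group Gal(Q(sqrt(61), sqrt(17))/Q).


The 2 square roots of distinct primes are multiplicatively independent over Q,
so [K:Q] = 2^2 and Gal(K/Q) is isomorphic to (Z/2Z)^2.
|Gal| = 2^2 = 4

4


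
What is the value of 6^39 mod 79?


p = 79 is prime and the exponent is (p-1)/2 = 39, so by Euler's criterion 6^39 = (6/79) = +1 or -1 mod 79.
Compute by square-and-multiply:
  39 = 32 + 4 + 2 + 1 (binary 100111)
  Repeated squaring mod 79: 6^1 = 6, 6^2 = 36, 6^4 = 32, 6^8 = 76, 6^16 = 9, 6^32 = 2
  6^39 = 6^32 * 6^4 * 6^2 * 6^1 = 2 * 32 * 36 * 6 mod 79
    2 * 32 = 64 = 64 mod 79
    64 * 36 = 2304 = 13 mod 79
    13 * 6 = 78 = 78 mod 79
  6^39 = 78 mod 79
Result 78 = p - 1 = -1 mod 79: 6 is a quadratic non-residue mod 79. As a residue in [0, p-1] the value is 78.
6^39 mod 79 = 78

78
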